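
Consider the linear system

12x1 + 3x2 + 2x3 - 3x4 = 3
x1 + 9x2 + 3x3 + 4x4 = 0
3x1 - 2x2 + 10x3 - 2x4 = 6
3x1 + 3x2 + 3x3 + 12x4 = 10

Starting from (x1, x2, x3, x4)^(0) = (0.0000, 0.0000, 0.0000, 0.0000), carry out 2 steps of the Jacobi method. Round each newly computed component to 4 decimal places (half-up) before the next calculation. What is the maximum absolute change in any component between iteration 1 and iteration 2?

Iteration 1:
  x1 = (3 - (3)·0.0000 - (2)·0.0000 - (-3)·0.0000) / (12) = 0.2500
  x2 = (0 - (1)·0.0000 - (3)·0.0000 - (4)·0.0000) / (9) = 0.0000
  x3 = (6 - (3)·0.0000 - (-2)·0.0000 - (-2)·0.0000) / (10) = 0.6000
  x4 = (10 - (3)·0.0000 - (3)·0.0000 - (3)·0.0000) / (12) = 0.8333
Iteration 2:
  x1 = (3 - (3)·0.0000 - (2)·0.6000 - (-3)·0.8333) / (12) = 0.3583
  x2 = (0 - (1)·0.2500 - (3)·0.6000 - (4)·0.8333) / (9) = -0.5981
  x3 = (6 - (3)·0.2500 - (-2)·0.0000 - (-2)·0.8333) / (10) = 0.6917
  x4 = (10 - (3)·0.2500 - (3)·0.0000 - (3)·0.6000) / (12) = 0.6208
Change: (0.1083, -0.5981, 0.0917, -0.2125) → max |·| = 0.5981

0.5981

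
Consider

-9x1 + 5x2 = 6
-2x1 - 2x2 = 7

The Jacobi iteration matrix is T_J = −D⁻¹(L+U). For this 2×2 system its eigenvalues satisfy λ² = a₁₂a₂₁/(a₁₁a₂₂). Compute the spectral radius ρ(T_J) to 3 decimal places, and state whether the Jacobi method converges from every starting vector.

0.745

a₁₂a₂₁/(a₁₁a₂₂) = (5)·(-2) / ((-9)·(-2)) = -0.555556
ρ = √|-0.555556| = √0.555556 = 0.745
ρ < 1, so Jacobi converges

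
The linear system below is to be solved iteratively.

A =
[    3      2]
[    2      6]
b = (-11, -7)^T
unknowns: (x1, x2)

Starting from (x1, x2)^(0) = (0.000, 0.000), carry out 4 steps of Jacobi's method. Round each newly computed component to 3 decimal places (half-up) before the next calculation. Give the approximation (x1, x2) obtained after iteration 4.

Iteration 1:
  x1 = (-11 - (2)·0.000) / (3) = -3.667
  x2 = (-7 - (2)·0.000) / (6) = -1.167
Iteration 2:
  x1 = (-11 - (2)·-1.167) / (3) = -2.889
  x2 = (-7 - (2)·-3.667) / (6) = 0.056
Iteration 3:
  x1 = (-11 - (2)·0.056) / (3) = -3.704
  x2 = (-7 - (2)·-2.889) / (6) = -0.204
Iteration 4:
  x1 = (-11 - (2)·-0.204) / (3) = -3.531
  x2 = (-7 - (2)·-3.704) / (6) = 0.068

(-3.531, 0.068)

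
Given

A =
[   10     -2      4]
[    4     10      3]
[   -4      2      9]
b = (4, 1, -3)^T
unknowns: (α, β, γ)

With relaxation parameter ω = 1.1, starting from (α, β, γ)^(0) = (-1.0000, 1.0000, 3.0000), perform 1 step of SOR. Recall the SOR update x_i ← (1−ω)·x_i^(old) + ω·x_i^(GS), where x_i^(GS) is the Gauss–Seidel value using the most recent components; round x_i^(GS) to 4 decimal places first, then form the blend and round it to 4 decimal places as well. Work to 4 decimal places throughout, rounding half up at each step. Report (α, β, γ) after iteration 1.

Iteration 1:
  α: GS value = (4 - (-2)·1.0000 - (4)·3.0000) / (10) = -0.6000;  α ← (1−ω)·-1.0000 + ω·-0.6000 = -0.5600
  β: GS value = (1 - (4)·-0.5600 - (3)·3.0000) / (10) = -0.5760;  β ← (1−ω)·1.0000 + ω·-0.5760 = -0.7336
  γ: GS value = (-3 - (-4)·-0.5600 - (2)·-0.7336) / (9) = -0.4192;  γ ← (1−ω)·3.0000 + ω·-0.4192 = -0.7611

(-0.5600, -0.7336, -0.7611)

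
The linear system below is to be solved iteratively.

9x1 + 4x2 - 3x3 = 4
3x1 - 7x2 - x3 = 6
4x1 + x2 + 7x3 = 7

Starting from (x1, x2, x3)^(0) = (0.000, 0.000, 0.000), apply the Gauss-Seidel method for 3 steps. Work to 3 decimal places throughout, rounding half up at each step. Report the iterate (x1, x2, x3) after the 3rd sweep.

Iteration 1:
  x1 = (4 - (4)·0.000 - (-3)·0.000) / (9) = 0.444
  x2 = (6 - (3)·0.444 - (-1)·0.000) / (-7) = -0.667
  x3 = (7 - (4)·0.444 - (1)·-0.667) / (7) = 0.842
Iteration 2:
  x1 = (4 - (4)·-0.667 - (-3)·0.842) / (9) = 1.022
  x2 = (6 - (3)·1.022 - (-1)·0.842) / (-7) = -0.539
  x3 = (7 - (4)·1.022 - (1)·-0.539) / (7) = 0.493
Iteration 3:
  x1 = (4 - (4)·-0.539 - (-3)·0.493) / (9) = 0.848
  x2 = (6 - (3)·0.848 - (-1)·0.493) / (-7) = -0.564
  x3 = (7 - (4)·0.848 - (1)·-0.564) / (7) = 0.596

(0.848, -0.564, 0.596)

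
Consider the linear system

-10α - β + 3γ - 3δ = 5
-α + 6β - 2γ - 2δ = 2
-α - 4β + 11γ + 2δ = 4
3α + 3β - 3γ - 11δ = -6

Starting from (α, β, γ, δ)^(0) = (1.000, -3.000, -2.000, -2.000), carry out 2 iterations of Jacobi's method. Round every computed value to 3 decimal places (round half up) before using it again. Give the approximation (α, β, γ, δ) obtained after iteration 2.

Iteration 1:
  α = (5 - (-1)·-3.000 - (3)·-2.000 - (-3)·-2.000) / (-10) = -0.200
  β = (2 - (-1)·1.000 - (-2)·-2.000 - (-2)·-2.000) / (6) = -0.833
  γ = (4 - (-1)·1.000 - (-4)·-3.000 - (2)·-2.000) / (11) = -0.273
  δ = (-6 - (3)·1.000 - (3)·-3.000 - (-3)·-2.000) / (-11) = 0.545
Iteration 2:
  α = (5 - (-1)·-0.833 - (3)·-0.273 - (-3)·0.545) / (-10) = -0.662
  β = (2 - (-1)·-0.200 - (-2)·-0.273 - (-2)·0.545) / (6) = 0.391
  γ = (4 - (-1)·-0.200 - (-4)·-0.833 - (2)·0.545) / (11) = -0.057
  δ = (-6 - (3)·-0.200 - (3)·-0.833 - (-3)·-0.273) / (-11) = 0.338

(-0.662, 0.391, -0.057, 0.338)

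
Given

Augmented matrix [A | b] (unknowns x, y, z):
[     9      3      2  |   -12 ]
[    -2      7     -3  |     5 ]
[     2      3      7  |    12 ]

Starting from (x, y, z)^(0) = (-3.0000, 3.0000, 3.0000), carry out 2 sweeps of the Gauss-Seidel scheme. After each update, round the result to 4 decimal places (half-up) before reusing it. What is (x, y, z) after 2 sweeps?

Iteration 1:
  x = (-12 - (3)·3.0000 - (2)·3.0000) / (9) = -3.0000
  y = (5 - (-2)·-3.0000 - (-3)·3.0000) / (7) = 1.1429
  z = (12 - (2)·-3.0000 - (3)·1.1429) / (7) = 2.0816
Iteration 2:
  x = (-12 - (3)·1.1429 - (2)·2.0816) / (9) = -2.1769
  y = (5 - (-2)·-2.1769 - (-3)·2.0816) / (7) = 0.9844
  z = (12 - (2)·-2.1769 - (3)·0.9844) / (7) = 1.9144

(-2.1769, 0.9844, 1.9144)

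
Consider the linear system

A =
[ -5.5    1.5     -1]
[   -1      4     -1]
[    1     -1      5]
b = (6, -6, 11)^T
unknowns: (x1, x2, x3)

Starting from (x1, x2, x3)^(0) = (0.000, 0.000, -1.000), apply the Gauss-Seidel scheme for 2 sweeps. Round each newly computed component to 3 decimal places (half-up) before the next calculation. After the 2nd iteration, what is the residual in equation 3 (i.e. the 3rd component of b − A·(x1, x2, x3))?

Iteration 1:
  x1 = (6 - (1.5)·0.000 - (-1)·-1.000) / (-5.5) = -0.909
  x2 = (-6 - (-1)·-0.909 - (-1)·-1.000) / (4) = -1.977
  x3 = (11 - (1)·-0.909 - (-1)·-1.977) / (5) = 1.986
Iteration 2:
  x1 = (6 - (1.5)·-1.977 - (-1)·1.986) / (-5.5) = -1.991
  x2 = (-6 - (-1)·-1.991 - (-1)·1.986) / (4) = -1.501
  x3 = (11 - (1)·-1.991 - (-1)·-1.501) / (5) = 2.298
Residual b − A·x = (-0.401, 0.311, 0.000)

0.000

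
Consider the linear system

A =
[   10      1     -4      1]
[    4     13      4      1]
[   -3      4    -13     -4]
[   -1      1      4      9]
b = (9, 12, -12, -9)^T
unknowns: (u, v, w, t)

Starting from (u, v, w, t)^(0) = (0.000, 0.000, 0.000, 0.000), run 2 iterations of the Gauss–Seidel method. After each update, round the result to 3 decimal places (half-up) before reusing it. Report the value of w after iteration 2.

Iteration 1:
  u = (9 - (1)·0.000 - (-4)·0.000 - (1)·0.000) / (10) = 0.900
  v = (12 - (4)·0.900 - (4)·0.000 - (1)·0.000) / (13) = 0.646
  w = (-12 - (-3)·0.900 - (4)·0.646 - (-4)·0.000) / (-13) = 0.914
  t = (-9 - (-1)·0.900 - (1)·0.646 - (4)·0.914) / (9) = -1.378
Iteration 2:
  u = (9 - (1)·0.646 - (-4)·0.914 - (1)·-1.378) / (10) = 1.339
  v = (12 - (4)·1.339 - (4)·0.914 - (1)·-1.378) / (13) = 0.336
  w = (-12 - (-3)·1.339 - (4)·0.336 - (-4)·-1.378) / (-13) = 1.141
  t = (-9 - (-1)·1.339 - (1)·0.336 - (4)·1.141) / (9) = -1.396

1.141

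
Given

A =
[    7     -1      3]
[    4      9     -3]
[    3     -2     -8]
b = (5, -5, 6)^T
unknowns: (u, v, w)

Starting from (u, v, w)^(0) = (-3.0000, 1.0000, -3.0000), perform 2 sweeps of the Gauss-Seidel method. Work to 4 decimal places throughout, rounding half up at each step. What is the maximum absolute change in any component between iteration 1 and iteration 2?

Iteration 1:
  u = (5 - (-1)·1.0000 - (3)·-3.0000) / (7) = 2.1429
  v = (-5 - (4)·2.1429 - (-3)·-3.0000) / (9) = -2.5080
  w = (6 - (3)·2.1429 - (-2)·-2.5080) / (-8) = 0.6806
Iteration 2:
  u = (5 - (-1)·-2.5080 - (3)·0.6806) / (7) = 0.0643
  v = (-5 - (4)·0.0643 - (-3)·0.6806) / (9) = -0.3573
  w = (6 - (3)·0.0643 - (-2)·-0.3573) / (-8) = -0.6366
Change: (-2.0786, 2.1507, -1.3172) → max |·| = 2.1507

2.1507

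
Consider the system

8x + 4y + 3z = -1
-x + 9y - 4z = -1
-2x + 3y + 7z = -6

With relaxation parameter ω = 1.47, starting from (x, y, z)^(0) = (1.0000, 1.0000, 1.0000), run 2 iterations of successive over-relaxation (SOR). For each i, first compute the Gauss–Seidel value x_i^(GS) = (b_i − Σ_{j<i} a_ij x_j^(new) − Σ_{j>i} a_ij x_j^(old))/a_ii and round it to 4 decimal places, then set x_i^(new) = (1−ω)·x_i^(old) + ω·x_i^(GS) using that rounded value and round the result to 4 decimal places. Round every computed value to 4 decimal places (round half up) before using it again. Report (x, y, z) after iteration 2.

(2.2460, -1.1975, 1.5459)

Iteration 1:
  x: GS value = (-1 - (4)·1.0000 - (3)·1.0000) / (8) = -1.0000;  x ← (1−ω)·1.0000 + ω·-1.0000 = -1.9400
  y: GS value = (-1 - (-1)·-1.9400 - (-4)·1.0000) / (9) = 0.1178;  y ← (1−ω)·1.0000 + ω·0.1178 = -0.2968
  z: GS value = (-6 - (-2)·-1.9400 - (3)·-0.2968) / (7) = -1.2842;  z ← (1−ω)·1.0000 + ω·-1.2842 = -2.3578
Iteration 2:
  x: GS value = (-1 - (4)·-0.2968 - (3)·-2.3578) / (8) = 0.9076;  x ← (1−ω)·-1.9400 + ω·0.9076 = 2.2460
  y: GS value = (-1 - (-1)·2.2460 - (-4)·-2.3578) / (9) = -0.9095;  y ← (1−ω)·-0.2968 + ω·-0.9095 = -1.1975
  z: GS value = (-6 - (-2)·2.2460 - (3)·-1.1975) / (7) = 0.2978;  z ← (1−ω)·-2.3578 + ω·0.2978 = 1.5459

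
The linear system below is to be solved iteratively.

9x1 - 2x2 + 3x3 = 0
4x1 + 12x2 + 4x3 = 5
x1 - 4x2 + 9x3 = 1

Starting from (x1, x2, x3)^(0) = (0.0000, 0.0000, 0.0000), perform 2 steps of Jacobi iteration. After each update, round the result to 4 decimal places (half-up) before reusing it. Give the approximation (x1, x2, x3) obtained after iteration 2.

(0.0556, 0.3796, 0.2963)

Iteration 1:
  x1 = (0 - (-2)·0.0000 - (3)·0.0000) / (9) = 0.0000
  x2 = (5 - (4)·0.0000 - (4)·0.0000) / (12) = 0.4167
  x3 = (1 - (1)·0.0000 - (-4)·0.0000) / (9) = 0.1111
Iteration 2:
  x1 = (0 - (-2)·0.4167 - (3)·0.1111) / (9) = 0.0556
  x2 = (5 - (4)·0.0000 - (4)·0.1111) / (12) = 0.3796
  x3 = (1 - (1)·0.0000 - (-4)·0.4167) / (9) = 0.2963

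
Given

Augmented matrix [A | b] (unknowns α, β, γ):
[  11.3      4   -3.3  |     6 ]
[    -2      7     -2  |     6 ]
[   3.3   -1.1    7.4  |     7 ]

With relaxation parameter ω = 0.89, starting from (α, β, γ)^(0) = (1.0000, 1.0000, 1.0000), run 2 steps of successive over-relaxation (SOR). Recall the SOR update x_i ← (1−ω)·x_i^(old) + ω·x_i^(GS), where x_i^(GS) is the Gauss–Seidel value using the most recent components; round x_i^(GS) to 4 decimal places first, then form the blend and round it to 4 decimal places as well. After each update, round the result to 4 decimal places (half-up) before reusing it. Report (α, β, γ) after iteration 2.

Iteration 1:
  α: GS value = (6 - (4)·1.0000 - (-3.3)·1.0000) / (11.3) = 0.4690;  α ← (1−ω)·1.0000 + ω·0.4690 = 0.5274
  β: GS value = (6 - (-2)·0.5274 - (-2)·1.0000) / (7) = 1.2935;  β ← (1−ω)·1.0000 + ω·1.2935 = 1.2612
  γ: GS value = (7 - (3.3)·0.5274 - (-1.1)·1.2612) / (7.4) = 0.8982;  γ ← (1−ω)·1.0000 + ω·0.8982 = 0.9094
Iteration 2:
  α: GS value = (6 - (4)·1.2612 - (-3.3)·0.9094) / (11.3) = 0.3501;  α ← (1−ω)·0.5274 + ω·0.3501 = 0.3696
  β: GS value = (6 - (-2)·0.3696 - (-2)·0.9094) / (7) = 1.2226;  β ← (1−ω)·1.2612 + ω·1.2226 = 1.2268
  γ: GS value = (7 - (3.3)·0.3696 - (-1.1)·1.2268) / (7.4) = 0.9635;  γ ← (1−ω)·0.9094 + ω·0.9635 = 0.9575

(0.3696, 1.2268, 0.9575)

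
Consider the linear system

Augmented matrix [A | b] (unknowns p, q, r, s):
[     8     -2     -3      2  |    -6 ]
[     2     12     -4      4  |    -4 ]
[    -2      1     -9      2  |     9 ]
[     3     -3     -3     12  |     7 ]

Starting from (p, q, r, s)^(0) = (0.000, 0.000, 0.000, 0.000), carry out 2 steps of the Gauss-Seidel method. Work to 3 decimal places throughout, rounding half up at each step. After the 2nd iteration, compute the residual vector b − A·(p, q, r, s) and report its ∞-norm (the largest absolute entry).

Iteration 1:
  p = (-6 - (-2)·0.000 - (-3)·0.000 - (2)·0.000) / (8) = -0.750
  q = (-4 - (2)·-0.750 - (-4)·0.000 - (4)·0.000) / (12) = -0.208
  r = (9 - (-2)·-0.750 - (1)·-0.208 - (2)·0.000) / (-9) = -0.856
  s = (7 - (3)·-0.750 - (-3)·-0.208 - (-3)·-0.856) / (12) = 0.505
Iteration 2:
  p = (-6 - (-2)·-0.208 - (-3)·-0.856 - (2)·0.505) / (8) = -1.249
  q = (-4 - (2)·-1.249 - (-4)·-0.856 - (4)·0.505) / (12) = -0.579
  r = (9 - (-2)·-1.249 - (1)·-0.579 - (2)·0.505) / (-9) = -0.675
  s = (7 - (3)·-1.249 - (-3)·-0.579 - (-3)·-0.675) / (12) = 0.582
Residual b − A·x = (-0.355, 0.418, -0.158, 0.001); ∞-norm = 0.418

0.418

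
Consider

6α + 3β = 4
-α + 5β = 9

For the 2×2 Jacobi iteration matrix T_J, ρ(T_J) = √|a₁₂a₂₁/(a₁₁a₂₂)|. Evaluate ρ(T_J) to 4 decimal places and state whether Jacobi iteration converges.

0.3162

a₁₂a₂₁/(a₁₁a₂₂) = (3)·(-1) / ((6)·(5)) = -0.100000
ρ = √|-0.100000| = √0.100000 = 0.3162
ρ < 1, so Jacobi converges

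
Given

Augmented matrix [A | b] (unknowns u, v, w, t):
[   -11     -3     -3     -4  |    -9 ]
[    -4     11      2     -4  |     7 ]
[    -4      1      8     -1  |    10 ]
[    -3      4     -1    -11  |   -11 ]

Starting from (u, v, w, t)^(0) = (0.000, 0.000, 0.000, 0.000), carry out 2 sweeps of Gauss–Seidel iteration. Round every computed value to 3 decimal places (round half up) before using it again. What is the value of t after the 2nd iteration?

Iteration 1:
  u = (-9 - (-3)·0.000 - (-3)·0.000 - (-4)·0.000) / (-11) = 0.818
  v = (7 - (-4)·0.818 - (2)·0.000 - (-4)·0.000) / (11) = 0.934
  w = (10 - (-4)·0.818 - (1)·0.934 - (-1)·0.000) / (8) = 1.542
  t = (-11 - (-3)·0.818 - (4)·0.934 - (-1)·1.542) / (-11) = 0.976
Iteration 2:
  u = (-9 - (-3)·0.934 - (-3)·1.542 - (-4)·0.976) / (-11) = -0.212
  v = (7 - (-4)·-0.212 - (2)·1.542 - (-4)·0.976) / (11) = 0.634
  w = (10 - (-4)·-0.212 - (1)·0.634 - (-1)·0.976) / (8) = 1.187
  t = (-11 - (-3)·-0.212 - (4)·0.634 - (-1)·1.187) / (-11) = 1.180

1.180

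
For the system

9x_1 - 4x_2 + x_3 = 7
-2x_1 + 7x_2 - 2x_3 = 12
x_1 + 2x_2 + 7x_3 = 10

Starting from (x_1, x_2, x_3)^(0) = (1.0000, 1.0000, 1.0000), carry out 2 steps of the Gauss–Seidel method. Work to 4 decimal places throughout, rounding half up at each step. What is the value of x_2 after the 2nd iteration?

2.3851

Iteration 1:
  x_1 = (7 - (-4)·1.0000 - (1)·1.0000) / (9) = 1.1111
  x_2 = (12 - (-2)·1.1111 - (-2)·1.0000) / (7) = 2.3175
  x_3 = (10 - (1)·1.1111 - (2)·2.3175) / (7) = 0.6077
Iteration 2:
  x_1 = (7 - (-4)·2.3175 - (1)·0.6077) / (9) = 1.7403
  x_2 = (12 - (-2)·1.7403 - (-2)·0.6077) / (7) = 2.3851
  x_3 = (10 - (1)·1.7403 - (2)·2.3851) / (7) = 0.4985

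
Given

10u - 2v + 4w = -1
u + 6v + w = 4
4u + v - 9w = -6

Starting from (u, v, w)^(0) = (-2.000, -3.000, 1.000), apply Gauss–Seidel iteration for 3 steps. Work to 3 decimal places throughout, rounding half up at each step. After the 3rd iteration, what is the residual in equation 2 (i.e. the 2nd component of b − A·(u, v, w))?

Iteration 1:
  u = (-1 - (-2)·-3.000 - (4)·1.000) / (10) = -1.100
  v = (4 - (1)·-1.100 - (1)·1.000) / (6) = 0.683
  w = (-6 - (4)·-1.100 - (1)·0.683) / (-9) = 0.254
Iteration 2:
  u = (-1 - (-2)·0.683 - (4)·0.254) / (10) = -0.065
  v = (4 - (1)·-0.065 - (1)·0.254) / (6) = 0.635
  w = (-6 - (4)·-0.065 - (1)·0.635) / (-9) = 0.708
Iteration 3:
  u = (-1 - (-2)·0.635 - (4)·0.708) / (10) = -0.256
  v = (4 - (1)·-0.256 - (1)·0.708) / (6) = 0.591
  w = (-6 - (4)·-0.256 - (1)·0.591) / (-9) = 0.619
Residual b − A·x = (0.266, 0.091, 0.004)

0.091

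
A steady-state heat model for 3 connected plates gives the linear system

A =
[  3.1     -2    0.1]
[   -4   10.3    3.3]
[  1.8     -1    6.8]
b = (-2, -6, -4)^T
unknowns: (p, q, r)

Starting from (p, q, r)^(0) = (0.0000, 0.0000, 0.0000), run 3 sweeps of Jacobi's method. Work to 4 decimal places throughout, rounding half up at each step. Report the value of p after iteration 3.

-1.0448

Iteration 1:
  p = (-2 - (-2)·0.0000 - (0.1)·0.0000) / (3.1) = -0.6452
  q = (-6 - (-4)·0.0000 - (3.3)·0.0000) / (10.3) = -0.5825
  r = (-4 - (1.8)·0.0000 - (-1)·0.0000) / (6.8) = -0.5882
Iteration 2:
  p = (-2 - (-2)·-0.5825 - (0.1)·-0.5882) / (3.1) = -1.0020
  q = (-6 - (-4)·-0.6452 - (3.3)·-0.5882) / (10.3) = -0.6446
  r = (-4 - (1.8)·-0.6452 - (-1)·-0.5825) / (6.8) = -0.5031
Iteration 3:
  p = (-2 - (-2)·-0.6446 - (0.1)·-0.5031) / (3.1) = -1.0448
  q = (-6 - (-4)·-1.0020 - (3.3)·-0.5031) / (10.3) = -0.8105
  r = (-4 - (1.8)·-1.0020 - (-1)·-0.6446) / (6.8) = -0.4178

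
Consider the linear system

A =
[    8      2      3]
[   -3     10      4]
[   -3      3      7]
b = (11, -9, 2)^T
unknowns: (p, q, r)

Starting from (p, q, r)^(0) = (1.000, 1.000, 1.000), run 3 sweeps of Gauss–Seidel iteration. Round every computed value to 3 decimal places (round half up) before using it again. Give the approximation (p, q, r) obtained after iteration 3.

(1.153, -1.045, 1.228)

Iteration 1:
  p = (11 - (2)·1.000 - (3)·1.000) / (8) = 0.750
  q = (-9 - (-3)·0.750 - (4)·1.000) / (10) = -1.075
  r = (2 - (-3)·0.750 - (3)·-1.075) / (7) = 1.068
Iteration 2:
  p = (11 - (2)·-1.075 - (3)·1.068) / (8) = 1.243
  q = (-9 - (-3)·1.243 - (4)·1.068) / (10) = -0.954
  r = (2 - (-3)·1.243 - (3)·-0.954) / (7) = 1.227
Iteration 3:
  p = (11 - (2)·-0.954 - (3)·1.227) / (8) = 1.153
  q = (-9 - (-3)·1.153 - (4)·1.227) / (10) = -1.045
  r = (2 - (-3)·1.153 - (3)·-1.045) / (7) = 1.228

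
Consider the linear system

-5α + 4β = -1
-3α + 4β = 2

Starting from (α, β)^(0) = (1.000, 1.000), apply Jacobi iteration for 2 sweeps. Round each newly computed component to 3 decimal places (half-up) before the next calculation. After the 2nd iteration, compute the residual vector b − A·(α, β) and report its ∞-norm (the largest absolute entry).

Iteration 1:
  α = (-1 - (4)·1.000) / (-5) = 1.000
  β = (2 - (-3)·1.000) / (4) = 1.250
Iteration 2:
  α = (-1 - (4)·1.250) / (-5) = 1.200
  β = (2 - (-3)·1.000) / (4) = 1.250
Residual b − A·x = (0.000, 0.600); ∞-norm = 0.600

0.600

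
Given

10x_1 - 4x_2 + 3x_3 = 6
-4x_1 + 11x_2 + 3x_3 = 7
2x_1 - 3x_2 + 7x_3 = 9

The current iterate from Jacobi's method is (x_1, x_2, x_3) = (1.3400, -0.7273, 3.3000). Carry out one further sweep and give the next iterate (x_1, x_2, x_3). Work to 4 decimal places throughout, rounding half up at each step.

One sweep:
  x_1 = (6 - (-4)·-0.7273 - (3)·3.3000) / (10) = -0.6809
  x_2 = (7 - (-4)·1.3400 - (3)·3.3000) / (11) = 0.2236
  x_3 = (9 - (2)·1.3400 - (-3)·-0.7273) / (7) = 0.5912

(-0.6809, 0.2236, 0.5912)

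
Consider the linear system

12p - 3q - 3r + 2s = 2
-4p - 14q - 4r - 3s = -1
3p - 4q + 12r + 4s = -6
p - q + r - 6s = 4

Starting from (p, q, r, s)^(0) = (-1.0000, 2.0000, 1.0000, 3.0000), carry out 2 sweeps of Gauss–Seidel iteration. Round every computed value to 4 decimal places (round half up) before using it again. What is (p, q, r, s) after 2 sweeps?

Iteration 1:
  p = (2 - (-3)·2.0000 - (-3)·1.0000 - (2)·3.0000) / (12) = 0.4167
  q = (-1 - (-4)·0.4167 - (-4)·1.0000 - (-3)·3.0000) / (-14) = -0.9762
  r = (-6 - (3)·0.4167 - (-4)·-0.9762 - (4)·3.0000) / (12) = -1.9296
  s = (4 - (1)·0.4167 - (-1)·-0.9762 - (1)·-1.9296) / (-6) = -0.7561
Iteration 2:
  p = (2 - (-3)·-0.9762 - (-3)·-1.9296 - (2)·-0.7561) / (12) = -0.4338
  q = (-1 - (-4)·-0.4338 - (-4)·-1.9296 - (-3)·-0.7561) / (-14) = 0.9087
  r = (-6 - (3)·-0.4338 - (-4)·0.9087 - (4)·-0.7561) / (12) = 0.1634
  s = (4 - (1)·-0.4338 - (-1)·0.9087 - (1)·0.1634) / (-6) = -0.8632

(-0.4338, 0.9087, 0.1634, -0.8632)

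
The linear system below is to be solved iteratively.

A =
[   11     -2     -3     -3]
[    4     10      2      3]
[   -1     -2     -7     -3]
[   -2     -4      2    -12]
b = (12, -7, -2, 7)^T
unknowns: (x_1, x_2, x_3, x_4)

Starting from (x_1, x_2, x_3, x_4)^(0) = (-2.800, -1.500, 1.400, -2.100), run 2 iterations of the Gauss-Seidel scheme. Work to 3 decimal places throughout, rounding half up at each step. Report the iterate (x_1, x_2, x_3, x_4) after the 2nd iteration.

Iteration 1:
  x_1 = (12 - (-2)·-1.500 - (-3)·1.400 - (-3)·-2.100) / (11) = 0.627
  x_2 = (-7 - (4)·0.627 - (2)·1.400 - (3)·-2.100) / (10) = -0.601
  x_3 = (-2 - (-1)·0.627 - (-2)·-0.601 - (-3)·-2.100) / (-7) = 1.268
  x_4 = (7 - (-2)·0.627 - (-4)·-0.601 - (2)·1.268) / (-12) = -0.276
Iteration 2:
  x_1 = (12 - (-2)·-0.601 - (-3)·1.268 - (-3)·-0.276) / (11) = 1.252
  x_2 = (-7 - (4)·1.252 - (2)·1.268 - (3)·-0.276) / (10) = -1.372
  x_3 = (-2 - (-1)·1.252 - (-2)·-1.372 - (-3)·-0.276) / (-7) = 0.617
  x_4 = (7 - (-2)·1.252 - (-4)·-1.372 - (2)·0.617) / (-12) = -0.232

(1.252, -1.372, 0.617, -0.232)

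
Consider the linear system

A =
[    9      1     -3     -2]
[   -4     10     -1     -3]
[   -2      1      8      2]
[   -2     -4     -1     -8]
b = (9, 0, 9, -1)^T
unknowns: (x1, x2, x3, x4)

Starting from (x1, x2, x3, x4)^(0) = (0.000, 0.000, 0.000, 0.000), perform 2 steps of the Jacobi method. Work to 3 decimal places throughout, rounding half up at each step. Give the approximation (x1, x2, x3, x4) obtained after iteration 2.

Iteration 1:
  x1 = (9 - (1)·0.000 - (-3)·0.000 - (-2)·0.000) / (9) = 1.000
  x2 = (0 - (-4)·0.000 - (-1)·0.000 - (-3)·0.000) / (10) = 0.000
  x3 = (9 - (-2)·0.000 - (1)·0.000 - (2)·0.000) / (8) = 1.125
  x4 = (-1 - (-2)·0.000 - (-4)·0.000 - (-1)·0.000) / (-8) = 0.125
Iteration 2:
  x1 = (9 - (1)·0.000 - (-3)·1.125 - (-2)·0.125) / (9) = 1.403
  x2 = (0 - (-4)·1.000 - (-1)·1.125 - (-3)·0.125) / (10) = 0.550
  x3 = (9 - (-2)·1.000 - (1)·0.000 - (2)·0.125) / (8) = 1.344
  x4 = (-1 - (-2)·1.000 - (-4)·0.000 - (-1)·1.125) / (-8) = -0.266

(1.403, 0.550, 1.344, -0.266)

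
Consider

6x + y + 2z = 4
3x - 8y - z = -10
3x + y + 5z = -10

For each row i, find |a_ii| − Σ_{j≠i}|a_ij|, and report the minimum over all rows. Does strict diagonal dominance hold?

row 1: |6| − (1+2) = 3
row 2: |-8| − (3+1) = 4
row 3: |5| − (3+1) = 1
minimum over rows = 1 → strictly diagonally dominant (convergence guaranteed)

1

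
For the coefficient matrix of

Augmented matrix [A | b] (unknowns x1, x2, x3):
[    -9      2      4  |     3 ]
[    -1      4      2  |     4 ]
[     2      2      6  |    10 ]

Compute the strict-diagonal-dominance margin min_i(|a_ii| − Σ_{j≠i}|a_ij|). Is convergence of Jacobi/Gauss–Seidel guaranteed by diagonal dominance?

row 1: |-9| − (2+4) = 3
row 2: |4| − (1+2) = 1
row 3: |6| − (2+2) = 2
minimum over rows = 1 → strictly diagonally dominant (convergence guaranteed)

1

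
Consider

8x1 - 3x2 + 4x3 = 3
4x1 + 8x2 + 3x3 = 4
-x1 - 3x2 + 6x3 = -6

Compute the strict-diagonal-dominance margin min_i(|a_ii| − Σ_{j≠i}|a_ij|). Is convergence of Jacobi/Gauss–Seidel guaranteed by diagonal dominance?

row 1: |8| − (3+4) = 1
row 2: |8| − (4+3) = 1
row 3: |6| − (1+3) = 2
minimum over rows = 1 → strictly diagonally dominant (convergence guaranteed)

1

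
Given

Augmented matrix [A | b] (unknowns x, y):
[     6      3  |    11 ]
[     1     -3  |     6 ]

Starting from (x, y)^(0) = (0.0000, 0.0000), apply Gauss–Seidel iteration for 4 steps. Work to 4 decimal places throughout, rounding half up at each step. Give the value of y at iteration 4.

-1.1896

Iteration 1:
  x = (11 - (3)·0.0000) / (6) = 1.8333
  y = (6 - (1)·1.8333) / (-3) = -1.3889
Iteration 2:
  x = (11 - (3)·-1.3889) / (6) = 2.5278
  y = (6 - (1)·2.5278) / (-3) = -1.1574
Iteration 3:
  x = (11 - (3)·-1.1574) / (6) = 2.4120
  y = (6 - (1)·2.4120) / (-3) = -1.1960
Iteration 4:
  x = (11 - (3)·-1.1960) / (6) = 2.4313
  y = (6 - (1)·2.4313) / (-3) = -1.1896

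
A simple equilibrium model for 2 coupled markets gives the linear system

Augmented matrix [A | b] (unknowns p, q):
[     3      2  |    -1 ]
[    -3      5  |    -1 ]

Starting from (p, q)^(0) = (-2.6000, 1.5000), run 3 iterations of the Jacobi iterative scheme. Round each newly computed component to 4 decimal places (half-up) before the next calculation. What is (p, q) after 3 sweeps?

(0.3333, 0.3040)

Iteration 1:
  p = (-1 - (2)·1.5000) / (3) = -1.3333
  q = (-1 - (-3)·-2.6000) / (5) = -1.7600
Iteration 2:
  p = (-1 - (2)·-1.7600) / (3) = 0.8400
  q = (-1 - (-3)·-1.3333) / (5) = -1.0000
Iteration 3:
  p = (-1 - (2)·-1.0000) / (3) = 0.3333
  q = (-1 - (-3)·0.8400) / (5) = 0.3040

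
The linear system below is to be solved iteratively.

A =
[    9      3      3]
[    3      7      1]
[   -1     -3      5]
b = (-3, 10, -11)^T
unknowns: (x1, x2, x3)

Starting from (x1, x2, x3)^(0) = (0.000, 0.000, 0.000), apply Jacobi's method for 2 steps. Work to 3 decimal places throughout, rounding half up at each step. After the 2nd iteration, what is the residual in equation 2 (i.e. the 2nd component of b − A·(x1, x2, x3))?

-1.565

Iteration 1:
  x1 = (-3 - (3)·0.000 - (3)·0.000) / (9) = -0.333
  x2 = (10 - (3)·0.000 - (1)·0.000) / (7) = 1.429
  x3 = (-11 - (-1)·0.000 - (-3)·0.000) / (5) = -2.200
Iteration 2:
  x1 = (-3 - (3)·1.429 - (3)·-2.200) / (9) = -0.076
  x2 = (10 - (3)·-0.333 - (1)·-2.200) / (7) = 1.886
  x3 = (-11 - (-1)·-0.333 - (-3)·1.429) / (5) = -1.409
Residual b − A·x = (-3.747, -1.565, 1.627)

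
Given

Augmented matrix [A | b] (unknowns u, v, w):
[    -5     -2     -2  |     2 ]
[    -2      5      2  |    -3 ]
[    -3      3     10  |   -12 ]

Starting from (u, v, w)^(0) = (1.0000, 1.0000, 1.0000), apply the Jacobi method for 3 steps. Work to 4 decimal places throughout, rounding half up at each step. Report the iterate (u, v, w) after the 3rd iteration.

Iteration 1:
  u = (2 - (-2)·1.0000 - (-2)·1.0000) / (-5) = -1.2000
  v = (-3 - (-2)·1.0000 - (2)·1.0000) / (5) = -0.6000
  w = (-12 - (-3)·1.0000 - (3)·1.0000) / (10) = -1.2000
Iteration 2:
  u = (2 - (-2)·-0.6000 - (-2)·-1.2000) / (-5) = 0.3200
  v = (-3 - (-2)·-1.2000 - (2)·-1.2000) / (5) = -0.6000
  w = (-12 - (-3)·-1.2000 - (3)·-0.6000) / (10) = -1.3800
Iteration 3:
  u = (2 - (-2)·-0.6000 - (-2)·-1.3800) / (-5) = 0.3920
  v = (-3 - (-2)·0.3200 - (2)·-1.3800) / (5) = 0.0800
  w = (-12 - (-3)·0.3200 - (3)·-0.6000) / (10) = -0.9240

(0.3920, 0.0800, -0.9240)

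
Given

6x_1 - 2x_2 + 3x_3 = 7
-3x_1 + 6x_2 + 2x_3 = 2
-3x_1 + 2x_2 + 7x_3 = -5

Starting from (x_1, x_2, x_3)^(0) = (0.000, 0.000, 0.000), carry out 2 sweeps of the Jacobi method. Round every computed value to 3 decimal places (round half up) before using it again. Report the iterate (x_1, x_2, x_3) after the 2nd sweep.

Iteration 1:
  x_1 = (7 - (-2)·0.000 - (3)·0.000) / (6) = 1.167
  x_2 = (2 - (-3)·0.000 - (2)·0.000) / (6) = 0.333
  x_3 = (-5 - (-3)·0.000 - (2)·0.000) / (7) = -0.714
Iteration 2:
  x_1 = (7 - (-2)·0.333 - (3)·-0.714) / (6) = 1.635
  x_2 = (2 - (-3)·1.167 - (2)·-0.714) / (6) = 1.155
  x_3 = (-5 - (-3)·1.167 - (2)·0.333) / (7) = -0.309

(1.635, 1.155, -0.309)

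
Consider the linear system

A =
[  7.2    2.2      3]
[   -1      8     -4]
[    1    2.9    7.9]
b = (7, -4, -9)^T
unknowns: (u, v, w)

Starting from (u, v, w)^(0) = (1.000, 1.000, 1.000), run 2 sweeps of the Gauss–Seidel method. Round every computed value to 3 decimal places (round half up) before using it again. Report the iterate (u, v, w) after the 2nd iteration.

(1.455, -0.909, -0.990)

Iteration 1:
  u = (7 - (2.2)·1.000 - (3)·1.000) / (7.2) = 0.250
  v = (-4 - (-1)·0.250 - (-4)·1.000) / (8) = 0.031
  w = (-9 - (1)·0.250 - (2.9)·0.031) / (7.9) = -1.182
Iteration 2:
  u = (7 - (2.2)·0.031 - (3)·-1.182) / (7.2) = 1.455
  v = (-4 - (-1)·1.455 - (-4)·-1.182) / (8) = -0.909
  w = (-9 - (1)·1.455 - (2.9)·-0.909) / (7.9) = -0.990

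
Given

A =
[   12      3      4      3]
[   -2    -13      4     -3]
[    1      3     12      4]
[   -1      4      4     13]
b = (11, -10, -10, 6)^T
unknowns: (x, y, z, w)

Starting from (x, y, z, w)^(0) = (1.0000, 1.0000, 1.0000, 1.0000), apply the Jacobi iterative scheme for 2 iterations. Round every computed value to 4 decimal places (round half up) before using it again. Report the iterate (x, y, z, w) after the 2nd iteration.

(1.2628, 0.3126, -0.9877, 0.7165)

Iteration 1:
  x = (11 - (3)·1.0000 - (4)·1.0000 - (3)·1.0000) / (12) = 0.0833
  y = (-10 - (-2)·1.0000 - (4)·1.0000 - (-3)·1.0000) / (-13) = 0.6923
  z = (-10 - (1)·1.0000 - (3)·1.0000 - (4)·1.0000) / (12) = -1.5000
  w = (6 - (-1)·1.0000 - (4)·1.0000 - (4)·1.0000) / (13) = -0.0769
Iteration 2:
  x = (11 - (3)·0.6923 - (4)·-1.5000 - (3)·-0.0769) / (12) = 1.2628
  y = (-10 - (-2)·0.0833 - (4)·-1.5000 - (-3)·-0.0769) / (-13) = 0.3126
  z = (-10 - (1)·0.0833 - (3)·0.6923 - (4)·-0.0769) / (12) = -0.9877
  w = (6 - (-1)·0.0833 - (4)·0.6923 - (4)·-1.5000) / (13) = 0.7165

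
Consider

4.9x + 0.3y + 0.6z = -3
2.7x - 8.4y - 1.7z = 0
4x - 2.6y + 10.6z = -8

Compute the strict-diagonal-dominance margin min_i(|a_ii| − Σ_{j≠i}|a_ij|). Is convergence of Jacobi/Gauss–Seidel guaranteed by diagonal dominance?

row 1: |4.9| − (0.3+0.6) = 4
row 2: |-8.4| − (2.7+1.7) = 4
row 3: |10.6| − (4+2.6) = 4
minimum over rows = 4 → strictly diagonally dominant (convergence guaranteed)

4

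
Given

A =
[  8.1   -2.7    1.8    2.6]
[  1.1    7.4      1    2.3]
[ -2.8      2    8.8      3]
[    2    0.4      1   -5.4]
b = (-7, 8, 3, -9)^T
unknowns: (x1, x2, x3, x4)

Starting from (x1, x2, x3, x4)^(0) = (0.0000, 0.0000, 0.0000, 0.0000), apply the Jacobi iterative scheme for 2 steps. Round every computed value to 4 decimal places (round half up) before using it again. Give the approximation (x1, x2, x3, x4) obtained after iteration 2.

Iteration 1:
  x1 = (-7 - (-2.7)·0.0000 - (1.8)·0.0000 - (2.6)·0.0000) / (8.1) = -0.8642
  x2 = (8 - (1.1)·0.0000 - (1)·0.0000 - (2.3)·0.0000) / (7.4) = 1.0811
  x3 = (3 - (-2.8)·0.0000 - (2)·0.0000 - (3)·0.0000) / (8.8) = 0.3409
  x4 = (-9 - (2)·0.0000 - (0.4)·0.0000 - (1)·0.0000) / (-5.4) = 1.6667
Iteration 2:
  x1 = (-7 - (-2.7)·1.0811 - (1.8)·0.3409 - (2.6)·1.6667) / (8.1) = -1.1146
  x2 = (8 - (1.1)·-0.8642 - (1)·0.3409 - (2.3)·1.6667) / (7.4) = 0.6454
  x3 = (3 - (-2.8)·-0.8642 - (2)·1.0811 - (3)·1.6667) / (8.8) = -0.7480
  x4 = (-9 - (2)·-0.8642 - (0.4)·1.0811 - (1)·0.3409) / (-5.4) = 1.4898

(-1.1146, 0.6454, -0.7480, 1.4898)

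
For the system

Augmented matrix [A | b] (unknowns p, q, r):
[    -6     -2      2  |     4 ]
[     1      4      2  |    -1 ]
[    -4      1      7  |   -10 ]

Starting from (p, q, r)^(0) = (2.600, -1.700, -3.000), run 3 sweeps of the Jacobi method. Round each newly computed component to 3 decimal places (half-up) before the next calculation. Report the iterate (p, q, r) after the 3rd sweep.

Iteration 1:
  p = (4 - (-2)·-1.700 - (2)·-3.000) / (-6) = -1.100
  q = (-1 - (1)·2.600 - (2)·-3.000) / (4) = 0.600
  r = (-10 - (-4)·2.600 - (1)·-1.700) / (7) = 0.300
Iteration 2:
  p = (4 - (-2)·0.600 - (2)·0.300) / (-6) = -0.767
  q = (-1 - (1)·-1.100 - (2)·0.300) / (4) = -0.125
  r = (-10 - (-4)·-1.100 - (1)·0.600) / (7) = -2.143
Iteration 3:
  p = (4 - (-2)·-0.125 - (2)·-2.143) / (-6) = -1.339
  q = (-1 - (1)·-0.767 - (2)·-2.143) / (4) = 1.013
  r = (-10 - (-4)·-0.767 - (1)·-0.125) / (7) = -1.849

(-1.339, 1.013, -1.849)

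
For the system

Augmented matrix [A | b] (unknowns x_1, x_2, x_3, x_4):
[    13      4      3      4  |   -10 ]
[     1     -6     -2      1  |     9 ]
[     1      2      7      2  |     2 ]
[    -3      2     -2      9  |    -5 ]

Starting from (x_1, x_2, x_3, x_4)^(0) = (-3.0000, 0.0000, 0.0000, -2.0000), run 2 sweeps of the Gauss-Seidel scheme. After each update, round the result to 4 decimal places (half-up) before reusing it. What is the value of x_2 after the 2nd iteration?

Iteration 1:
  x_1 = (-10 - (4)·0.0000 - (3)·0.0000 - (4)·-2.0000) / (13) = -0.1538
  x_2 = (9 - (1)·-0.1538 - (-2)·0.0000 - (1)·-2.0000) / (-6) = -1.8590
  x_3 = (2 - (1)·-0.1538 - (2)·-1.8590 - (2)·-2.0000) / (7) = 1.4103
  x_4 = (-5 - (-3)·-0.1538 - (2)·-1.8590 - (-2)·1.4103) / (9) = 0.1197
Iteration 2:
  x_1 = (-10 - (4)·-1.8590 - (3)·1.4103 - (4)·0.1197) / (13) = -0.5595
  x_2 = (9 - (1)·-0.5595 - (-2)·1.4103 - (1)·0.1197) / (-6) = -2.0434
  x_3 = (2 - (1)·-0.5595 - (2)·-2.0434 - (2)·0.1197) / (7) = 0.9153
  x_4 = (-5 - (-3)·-0.5595 - (2)·-2.0434 - (-2)·0.9153) / (9) = -0.0846

-2.0434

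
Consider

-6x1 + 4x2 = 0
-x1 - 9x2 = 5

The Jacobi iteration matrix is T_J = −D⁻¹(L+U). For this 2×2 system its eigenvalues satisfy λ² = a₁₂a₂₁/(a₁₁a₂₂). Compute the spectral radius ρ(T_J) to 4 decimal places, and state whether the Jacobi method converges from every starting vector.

0.2722

a₁₂a₂₁/(a₁₁a₂₂) = (4)·(-1) / ((-6)·(-9)) = -0.074074
ρ = √|-0.074074| = √0.074074 = 0.2722
ρ < 1, so Jacobi converges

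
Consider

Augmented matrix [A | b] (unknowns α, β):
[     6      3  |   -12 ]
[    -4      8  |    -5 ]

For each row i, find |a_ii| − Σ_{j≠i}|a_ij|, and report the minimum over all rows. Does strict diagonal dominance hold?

3

row 1: |6| − (3) = 3
row 2: |8| − (4) = 4
minimum over rows = 3 → strictly diagonally dominant (convergence guaranteed)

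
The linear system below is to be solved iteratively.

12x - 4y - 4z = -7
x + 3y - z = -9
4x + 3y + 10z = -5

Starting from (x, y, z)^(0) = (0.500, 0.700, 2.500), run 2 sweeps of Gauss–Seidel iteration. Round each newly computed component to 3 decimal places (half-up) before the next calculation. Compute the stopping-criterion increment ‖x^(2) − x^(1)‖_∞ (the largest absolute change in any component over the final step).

1.841

Iteration 1:
  x = (-7 - (-4)·0.700 - (-4)·2.500) / (12) = 0.483
  y = (-9 - (1)·0.483 - (-1)·2.500) / (3) = -2.328
  z = (-5 - (4)·0.483 - (3)·-2.328) / (10) = 0.005
Iteration 2:
  x = (-7 - (-4)·-2.328 - (-4)·0.005) / (12) = -1.358
  y = (-9 - (1)·-1.358 - (-1)·0.005) / (3) = -2.546
  z = (-5 - (4)·-1.358 - (3)·-2.546) / (10) = 0.807
Change: (-1.841, -0.218, 0.802) → max |·| = 1.841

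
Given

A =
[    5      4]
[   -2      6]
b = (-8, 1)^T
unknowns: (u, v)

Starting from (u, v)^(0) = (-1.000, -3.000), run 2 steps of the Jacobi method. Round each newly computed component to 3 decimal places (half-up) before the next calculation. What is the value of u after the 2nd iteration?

Iteration 1:
  u = (-8 - (4)·-3.000) / (5) = 0.800
  v = (1 - (-2)·-1.000) / (6) = -0.167
Iteration 2:
  u = (-8 - (4)·-0.167) / (5) = -1.466
  v = (1 - (-2)·0.800) / (6) = 0.433

-1.466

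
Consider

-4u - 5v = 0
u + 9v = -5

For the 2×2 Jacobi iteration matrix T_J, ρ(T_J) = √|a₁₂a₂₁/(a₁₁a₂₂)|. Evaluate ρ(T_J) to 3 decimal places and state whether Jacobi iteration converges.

0.373

a₁₂a₂₁/(a₁₁a₂₂) = (-5)·(1) / ((-4)·(9)) = 0.138889
ρ = √|0.138889| = √0.138889 = 0.373
ρ < 1, so Jacobi converges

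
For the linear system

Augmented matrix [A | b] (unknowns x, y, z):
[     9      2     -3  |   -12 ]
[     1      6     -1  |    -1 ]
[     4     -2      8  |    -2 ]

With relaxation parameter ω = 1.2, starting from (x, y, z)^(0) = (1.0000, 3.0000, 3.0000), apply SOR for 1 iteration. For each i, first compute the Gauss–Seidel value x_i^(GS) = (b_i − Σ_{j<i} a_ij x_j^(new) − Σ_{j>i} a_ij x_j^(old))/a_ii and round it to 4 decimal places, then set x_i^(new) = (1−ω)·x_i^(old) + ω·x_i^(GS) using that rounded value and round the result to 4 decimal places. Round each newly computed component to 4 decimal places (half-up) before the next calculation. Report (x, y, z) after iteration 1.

(-1.4000, 0.0800, -0.0360)

Iteration 1:
  x: GS value = (-12 - (2)·3.0000 - (-3)·3.0000) / (9) = -1.0000;  x ← (1−ω)·1.0000 + ω·-1.0000 = -1.4000
  y: GS value = (-1 - (1)·-1.4000 - (-1)·3.0000) / (6) = 0.5667;  y ← (1−ω)·3.0000 + ω·0.5667 = 0.0800
  z: GS value = (-2 - (4)·-1.4000 - (-2)·0.0800) / (8) = 0.4700;  z ← (1−ω)·3.0000 + ω·0.4700 = -0.0360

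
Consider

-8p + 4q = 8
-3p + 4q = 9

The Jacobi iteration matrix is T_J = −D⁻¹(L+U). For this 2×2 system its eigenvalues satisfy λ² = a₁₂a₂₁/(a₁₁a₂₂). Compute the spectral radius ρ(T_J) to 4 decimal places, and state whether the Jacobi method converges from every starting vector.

a₁₂a₂₁/(a₁₁a₂₂) = (4)·(-3) / ((-8)·(4)) = 0.375000
ρ = √|0.375000| = √0.375000 = 0.6124
ρ < 1, so Jacobi converges

0.6124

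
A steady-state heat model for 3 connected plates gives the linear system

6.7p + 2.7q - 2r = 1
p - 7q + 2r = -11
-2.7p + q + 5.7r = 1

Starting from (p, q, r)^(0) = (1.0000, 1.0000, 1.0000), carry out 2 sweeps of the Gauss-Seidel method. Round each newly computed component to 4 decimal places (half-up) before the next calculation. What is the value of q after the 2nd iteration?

1.4427

Iteration 1:
  p = (1 - (2.7)·1.0000 - (-2)·1.0000) / (6.7) = 0.0448
  q = (-11 - (1)·0.0448 - (2)·1.0000) / (-7) = 1.8635
  r = (1 - (-2.7)·0.0448 - (1)·1.8635) / (5.7) = -0.1303
Iteration 2:
  p = (1 - (2.7)·1.8635 - (-2)·-0.1303) / (6.7) = -0.6406
  q = (-11 - (1)·-0.6406 - (2)·-0.1303) / (-7) = 1.4427
  r = (1 - (-2.7)·-0.6406 - (1)·1.4427) / (5.7) = -0.3811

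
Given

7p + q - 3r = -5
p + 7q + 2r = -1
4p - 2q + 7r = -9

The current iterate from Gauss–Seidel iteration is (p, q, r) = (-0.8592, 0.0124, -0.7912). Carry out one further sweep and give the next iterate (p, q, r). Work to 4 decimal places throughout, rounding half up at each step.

One sweep:
  p = (-5 - (1)·0.0124 - (-3)·-0.7912) / (7) = -1.0551
  q = (-1 - (1)·-1.0551 - (2)·-0.7912) / (7) = 0.2339
  r = (-9 - (4)·-1.0551 - (-2)·0.2339) / (7) = -0.6160

(-1.0551, 0.2339, -0.6160)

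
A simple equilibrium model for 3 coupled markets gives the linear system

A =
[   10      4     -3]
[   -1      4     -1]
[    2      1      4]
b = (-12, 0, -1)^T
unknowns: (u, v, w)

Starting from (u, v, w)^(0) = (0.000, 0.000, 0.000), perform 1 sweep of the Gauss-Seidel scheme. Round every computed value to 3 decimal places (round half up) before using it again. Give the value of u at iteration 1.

Iteration 1:
  u = (-12 - (4)·0.000 - (-3)·0.000) / (10) = -1.200
  v = (0 - (-1)·-1.200 - (-1)·0.000) / (4) = -0.300
  w = (-1 - (2)·-1.200 - (1)·-0.300) / (4) = 0.425

-1.200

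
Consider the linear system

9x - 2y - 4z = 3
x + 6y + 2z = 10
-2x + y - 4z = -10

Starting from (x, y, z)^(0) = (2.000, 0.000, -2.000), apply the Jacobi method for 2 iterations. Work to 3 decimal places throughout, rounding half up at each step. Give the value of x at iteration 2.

1.444

Iteration 1:
  x = (3 - (-2)·0.000 - (-4)·-2.000) / (9) = -0.556
  y = (10 - (1)·2.000 - (2)·-2.000) / (6) = 2.000
  z = (-10 - (-2)·2.000 - (1)·0.000) / (-4) = 1.500
Iteration 2:
  x = (3 - (-2)·2.000 - (-4)·1.500) / (9) = 1.444
  y = (10 - (1)·-0.556 - (2)·1.500) / (6) = 1.259
  z = (-10 - (-2)·-0.556 - (1)·2.000) / (-4) = 3.278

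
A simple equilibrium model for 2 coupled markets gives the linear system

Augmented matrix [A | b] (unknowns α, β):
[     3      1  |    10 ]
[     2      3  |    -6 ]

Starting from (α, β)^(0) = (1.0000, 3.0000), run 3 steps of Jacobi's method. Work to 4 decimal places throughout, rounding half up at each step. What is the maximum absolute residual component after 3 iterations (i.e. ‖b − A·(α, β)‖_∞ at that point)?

1.2593

Iteration 1:
  α = (10 - (1)·3.0000) / (3) = 2.3333
  β = (-6 - (2)·1.0000) / (3) = -2.6667
Iteration 2:
  α = (10 - (1)·-2.6667) / (3) = 4.2222
  β = (-6 - (2)·2.3333) / (3) = -3.5555
Iteration 3:
  α = (10 - (1)·-3.5555) / (3) = 4.5185
  β = (-6 - (2)·4.2222) / (3) = -4.8148
Residual b − A·x = (1.2593, -0.5926); ∞-norm = 1.2593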